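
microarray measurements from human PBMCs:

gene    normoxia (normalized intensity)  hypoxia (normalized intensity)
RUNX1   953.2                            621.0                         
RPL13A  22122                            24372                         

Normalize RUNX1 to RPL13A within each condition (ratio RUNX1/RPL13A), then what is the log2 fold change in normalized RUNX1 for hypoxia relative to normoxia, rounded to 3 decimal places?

-0.758

RUNX1/RPL13A (normoxia) = 953.2 / 22122 = 0.043088
RUNX1/RPL13A (hypoxia) = 621.0 / 24372 = 0.02548
Fold change = 0.02548 / 0.043088 = 0.5913
log2(0.5913) = -0.7579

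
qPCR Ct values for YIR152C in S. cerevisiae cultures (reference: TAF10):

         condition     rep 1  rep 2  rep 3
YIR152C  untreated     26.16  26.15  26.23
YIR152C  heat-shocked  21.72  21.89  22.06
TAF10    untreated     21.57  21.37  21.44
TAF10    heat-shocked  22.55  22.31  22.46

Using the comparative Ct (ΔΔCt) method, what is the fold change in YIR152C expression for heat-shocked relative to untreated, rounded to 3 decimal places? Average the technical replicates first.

38.586

Mean Ct: YIR152C untreated 26.180; YIR152C heat-shocked 21.890; TAF10 untreated 21.460; TAF10 heat-shocked 22.440
ΔCt(untreated) = 26.180 − 21.460 = 4.720
ΔCt(heat-shocked) = 21.890 − 22.440 = -0.550
ΔΔCt = -0.550 − 4.720 = -5.270
Fold change = 2^(−(-5.270)) = 2^5.270 = 38.5859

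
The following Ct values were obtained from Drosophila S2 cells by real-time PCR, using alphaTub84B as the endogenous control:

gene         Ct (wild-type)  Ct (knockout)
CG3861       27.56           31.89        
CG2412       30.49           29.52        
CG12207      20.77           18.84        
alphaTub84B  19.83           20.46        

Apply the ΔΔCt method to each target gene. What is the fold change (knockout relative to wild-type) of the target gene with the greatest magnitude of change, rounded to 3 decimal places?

CG3861: ΔΔCt = (31.89−20.46) − (27.56−19.83) = 11.43 − 7.73 = 3.70; fold change = 2^-3.70 = 0.077
CG2412: ΔΔCt = (29.52−20.46) − (30.49−19.83) = 9.06 − 10.66 = -1.60; fold change = 2^1.60 = 3.031
CG12207: ΔΔCt = (18.84−20.46) − (20.77−19.83) = -1.62 − 0.94 = -2.56; fold change = 2^2.56 = 5.897
CG3861 has the largest |ΔΔCt| = 3.70.

0.077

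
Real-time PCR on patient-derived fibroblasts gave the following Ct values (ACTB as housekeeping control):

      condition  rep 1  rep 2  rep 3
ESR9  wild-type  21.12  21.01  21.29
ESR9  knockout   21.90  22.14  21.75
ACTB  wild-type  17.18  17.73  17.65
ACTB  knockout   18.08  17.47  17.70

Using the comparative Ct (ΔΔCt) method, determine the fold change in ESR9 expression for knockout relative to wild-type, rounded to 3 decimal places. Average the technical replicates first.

0.678

Mean Ct: ESR9 wild-type 21.140; ESR9 knockout 21.930; ACTB wild-type 17.520; ACTB knockout 17.750
ΔCt(wild-type) = 21.140 − 17.520 = 3.620
ΔCt(knockout) = 21.930 − 17.750 = 4.180
ΔΔCt = 4.180 − 3.620 = 0.560
Fold change = 2^(−0.560) = 0.6783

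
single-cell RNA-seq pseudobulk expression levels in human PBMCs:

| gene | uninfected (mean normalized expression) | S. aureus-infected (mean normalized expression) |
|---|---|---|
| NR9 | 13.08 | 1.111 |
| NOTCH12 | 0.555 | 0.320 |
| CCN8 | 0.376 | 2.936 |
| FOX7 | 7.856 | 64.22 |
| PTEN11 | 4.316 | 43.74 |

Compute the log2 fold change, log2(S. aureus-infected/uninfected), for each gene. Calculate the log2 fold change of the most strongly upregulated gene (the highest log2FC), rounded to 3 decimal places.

log2(1.111/13.08) = -3.557  (NR9)
log2(0.320/0.555) = -0.794  (NOTCH12)
log2(2.936/0.376) = 2.965  (CCN8)
log2(64.22/7.856) = 3.031  (FOX7)
log2(43.74/4.316) = 3.341  (PTEN11)
PTEN11 is most strongly upregulated.

3.341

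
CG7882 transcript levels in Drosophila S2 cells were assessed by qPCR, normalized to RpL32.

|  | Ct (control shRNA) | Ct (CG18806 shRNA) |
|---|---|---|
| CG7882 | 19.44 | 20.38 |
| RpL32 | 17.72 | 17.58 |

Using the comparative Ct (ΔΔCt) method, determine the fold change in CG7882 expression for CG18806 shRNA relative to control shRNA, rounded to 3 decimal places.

ΔCt(control shRNA) = 19.440 − 17.720 = 1.720
ΔCt(CG18806 shRNA) = 20.380 − 17.580 = 2.800
ΔΔCt = 2.800 − 1.720 = 1.080
Fold change = 2^(−1.080) = 0.4730

0.473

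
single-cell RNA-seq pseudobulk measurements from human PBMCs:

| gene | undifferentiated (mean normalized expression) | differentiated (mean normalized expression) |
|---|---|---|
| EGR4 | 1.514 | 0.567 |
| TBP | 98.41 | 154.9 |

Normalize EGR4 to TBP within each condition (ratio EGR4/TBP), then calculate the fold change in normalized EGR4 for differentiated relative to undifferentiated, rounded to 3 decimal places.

0.238

EGR4/TBP (undifferentiated) = 1.514 / 98.41 = 0.015385
EGR4/TBP (differentiated) = 0.567 / 154.9 = 0.0036604
Fold change = 0.0036604 / 0.015385 = 0.2379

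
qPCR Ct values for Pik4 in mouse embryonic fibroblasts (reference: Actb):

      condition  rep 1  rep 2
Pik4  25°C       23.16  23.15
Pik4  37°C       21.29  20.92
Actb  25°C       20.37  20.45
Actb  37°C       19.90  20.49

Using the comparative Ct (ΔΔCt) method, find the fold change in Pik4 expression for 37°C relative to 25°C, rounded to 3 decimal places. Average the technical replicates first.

3.568

Mean Ct: Pik4 25°C 23.155; Pik4 37°C 21.105; Actb 25°C 20.410; Actb 37°C 20.195
ΔCt(25°C) = 23.155 − 20.410 = 2.745
ΔCt(37°C) = 21.105 − 20.195 = 0.910
ΔΔCt = 0.910 − 2.745 = -1.835
Fold change = 2^(−(-1.835)) = 2^1.835 = 3.5677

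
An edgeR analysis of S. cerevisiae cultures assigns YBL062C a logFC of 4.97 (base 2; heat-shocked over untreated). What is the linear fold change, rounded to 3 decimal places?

31.341

Fold change = 2^(4.97) = 31.3414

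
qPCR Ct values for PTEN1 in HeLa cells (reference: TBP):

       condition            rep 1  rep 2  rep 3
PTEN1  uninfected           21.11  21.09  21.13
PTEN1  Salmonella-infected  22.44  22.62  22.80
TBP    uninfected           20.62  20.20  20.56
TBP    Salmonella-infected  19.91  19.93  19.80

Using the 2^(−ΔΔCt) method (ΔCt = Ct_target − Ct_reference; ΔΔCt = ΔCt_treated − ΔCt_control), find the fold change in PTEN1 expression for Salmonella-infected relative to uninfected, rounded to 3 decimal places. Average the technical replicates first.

Mean Ct: PTEN1 uninfected 21.110; PTEN1 Salmonella-infected 22.620; TBP uninfected 20.460; TBP Salmonella-infected 19.880
ΔCt(uninfected) = 21.110 − 20.460 = 0.650
ΔCt(Salmonella-infected) = 22.620 − 19.880 = 2.740
ΔΔCt = 2.740 − 0.650 = 2.090
Fold change = 2^(−2.090) = 0.2349

0.235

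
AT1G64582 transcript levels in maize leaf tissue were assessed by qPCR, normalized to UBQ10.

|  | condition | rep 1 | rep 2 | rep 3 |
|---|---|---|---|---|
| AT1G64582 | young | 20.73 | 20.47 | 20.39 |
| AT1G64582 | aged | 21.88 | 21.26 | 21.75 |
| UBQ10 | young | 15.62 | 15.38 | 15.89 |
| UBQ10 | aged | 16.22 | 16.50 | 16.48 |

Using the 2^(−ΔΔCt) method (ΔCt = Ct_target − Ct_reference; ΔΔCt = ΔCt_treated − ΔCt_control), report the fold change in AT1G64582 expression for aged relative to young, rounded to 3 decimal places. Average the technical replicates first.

0.796

Mean Ct: AT1G64582 young 20.530; AT1G64582 aged 21.630; UBQ10 young 15.630; UBQ10 aged 16.400
ΔCt(young) = 20.530 − 15.630 = 4.900
ΔCt(aged) = 21.630 − 16.400 = 5.230
ΔΔCt = 5.230 − 4.900 = 0.330
Fold change = 2^(−0.330) = 0.7955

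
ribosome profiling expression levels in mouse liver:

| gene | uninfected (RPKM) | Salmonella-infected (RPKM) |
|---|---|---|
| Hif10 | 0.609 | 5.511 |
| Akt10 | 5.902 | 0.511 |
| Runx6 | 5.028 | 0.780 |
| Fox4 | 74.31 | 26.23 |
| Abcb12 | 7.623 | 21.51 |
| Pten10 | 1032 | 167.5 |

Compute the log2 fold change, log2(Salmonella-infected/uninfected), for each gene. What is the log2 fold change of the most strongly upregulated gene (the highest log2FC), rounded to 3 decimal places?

log2(5.511/0.609) = 3.178  (Hif10)
log2(0.511/5.902) = -3.530  (Akt10)
log2(0.780/5.028) = -2.688  (Runx6)
log2(26.23/74.31) = -1.502  (Fox4)
log2(21.51/7.623) = 1.497  (Abcb12)
log2(167.5/1032) = -2.623  (Pten10)
Hif10 is most strongly upregulated.

3.178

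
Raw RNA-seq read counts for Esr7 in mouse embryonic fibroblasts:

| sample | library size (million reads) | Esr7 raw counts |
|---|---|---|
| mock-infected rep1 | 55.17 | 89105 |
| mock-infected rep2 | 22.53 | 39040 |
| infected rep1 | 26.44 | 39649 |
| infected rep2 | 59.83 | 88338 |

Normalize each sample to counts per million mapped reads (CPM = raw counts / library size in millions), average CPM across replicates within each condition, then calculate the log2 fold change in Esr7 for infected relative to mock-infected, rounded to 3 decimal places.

-0.170

CPM(mock-infected rep1) = 89105 / 55.17 = 1615.0988
CPM(mock-infected rep2) = 39040 / 22.53 = 1732.8007
CPM(infected rep1) = 39649 / 26.44 = 1499.5840
CPM(infected rep2) = 88338 / 59.83 = 1476.4834
mean CPM(mock-infected) = 1673.9497; mean CPM(infected) = 1488.0337
Fold change = 1488.0337 / 1673.9497 = 0.88894
log2(0.88894) = -0.1698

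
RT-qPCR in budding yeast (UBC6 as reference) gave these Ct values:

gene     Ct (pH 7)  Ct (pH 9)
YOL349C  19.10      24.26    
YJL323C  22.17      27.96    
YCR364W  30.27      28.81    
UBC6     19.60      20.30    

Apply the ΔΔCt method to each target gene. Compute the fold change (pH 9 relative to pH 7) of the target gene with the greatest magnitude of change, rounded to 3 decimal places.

0.029

YOL349C: ΔΔCt = (24.26−20.30) − (19.10−19.60) = 3.96 − (-0.50) = 4.46; fold change = 2^-4.46 = 0.045
YJL323C: ΔΔCt = (27.96−20.30) − (22.17−19.60) = 7.66 − 2.57 = 5.09; fold change = 2^-5.09 = 0.029
YCR364W: ΔΔCt = (28.81−20.30) − (30.27−19.60) = 8.51 − 10.67 = -2.16; fold change = 2^2.16 = 4.469
YJL323C has the largest |ΔΔCt| = 5.09.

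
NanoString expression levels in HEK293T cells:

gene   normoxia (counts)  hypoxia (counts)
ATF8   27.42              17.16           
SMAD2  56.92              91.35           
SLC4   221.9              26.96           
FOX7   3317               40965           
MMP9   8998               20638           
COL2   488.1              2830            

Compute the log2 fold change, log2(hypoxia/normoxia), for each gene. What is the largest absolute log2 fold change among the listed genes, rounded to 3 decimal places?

3.626

log2(17.16/27.42) = -0.676  (ATF8)
log2(91.35/56.92) = 0.682  (SMAD2)
log2(26.96/221.9) = -3.041  (SLC4)
log2(40965/3317) = 3.626  (FOX7)
log2(20638/8998) = 1.198  (MMP9)
log2(2830/488.1) = 2.536  (COL2)
The largest magnitude belongs to FOX7.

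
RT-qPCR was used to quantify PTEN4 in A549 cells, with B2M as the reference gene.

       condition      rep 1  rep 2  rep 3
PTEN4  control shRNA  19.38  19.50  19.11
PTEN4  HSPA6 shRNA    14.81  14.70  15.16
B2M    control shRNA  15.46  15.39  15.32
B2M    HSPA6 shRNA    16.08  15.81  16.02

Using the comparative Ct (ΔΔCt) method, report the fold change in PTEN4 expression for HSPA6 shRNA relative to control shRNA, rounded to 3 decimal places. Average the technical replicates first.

32.447

Mean Ct: PTEN4 control shRNA 19.330; PTEN4 HSPA6 shRNA 14.890; B2M control shRNA 15.390; B2M HSPA6 shRNA 15.970
ΔCt(control shRNA) = 19.330 − 15.390 = 3.940
ΔCt(HSPA6 shRNA) = 14.890 − 15.970 = -1.080
ΔΔCt = -1.080 − 3.940 = -5.020
Fold change = 2^(−(-5.020)) = 2^5.020 = 32.4467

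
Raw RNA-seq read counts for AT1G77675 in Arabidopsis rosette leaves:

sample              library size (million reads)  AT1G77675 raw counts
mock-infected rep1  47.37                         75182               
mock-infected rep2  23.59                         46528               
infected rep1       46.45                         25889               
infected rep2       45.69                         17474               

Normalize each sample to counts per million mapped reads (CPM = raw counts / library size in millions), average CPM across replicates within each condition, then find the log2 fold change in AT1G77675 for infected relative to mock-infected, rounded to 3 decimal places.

CPM(mock-infected rep1) = 75182 / 47.37 = 1587.1227
CPM(mock-infected rep2) = 46528 / 23.59 = 1972.3612
CPM(infected rep1) = 25889 / 46.45 = 557.3520
CPM(infected rep2) = 17474 / 45.69 = 382.4469
mean CPM(mock-infected) = 1779.7419; mean CPM(infected) = 469.8995
Fold change = 469.8995 / 1779.7419 = 0.26403
log2(0.26403) = -1.9212

-1.921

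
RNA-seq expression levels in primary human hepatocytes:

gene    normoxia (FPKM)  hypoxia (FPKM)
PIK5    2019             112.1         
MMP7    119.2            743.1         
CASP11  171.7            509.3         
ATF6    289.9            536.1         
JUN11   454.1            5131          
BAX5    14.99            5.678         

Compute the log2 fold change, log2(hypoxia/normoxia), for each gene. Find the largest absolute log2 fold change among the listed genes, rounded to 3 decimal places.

log2(112.1/2019) = -4.171  (PIK5)
log2(743.1/119.2) = 2.640  (MMP7)
log2(509.3/171.7) = 1.569  (CASP11)
log2(536.1/289.9) = 0.887  (ATF6)
log2(5131/454.1) = 3.498  (JUN11)
log2(5.678/14.99) = -1.401  (BAX5)
The largest magnitude belongs to PIK5.

4.171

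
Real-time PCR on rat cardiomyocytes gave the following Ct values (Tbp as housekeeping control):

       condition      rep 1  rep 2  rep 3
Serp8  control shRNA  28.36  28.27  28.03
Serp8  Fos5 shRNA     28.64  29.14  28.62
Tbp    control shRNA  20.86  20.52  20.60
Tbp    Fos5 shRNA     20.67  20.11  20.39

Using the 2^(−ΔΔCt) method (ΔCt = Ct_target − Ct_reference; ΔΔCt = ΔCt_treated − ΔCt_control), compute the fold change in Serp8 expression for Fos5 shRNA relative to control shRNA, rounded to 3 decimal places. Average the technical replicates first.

Mean Ct: Serp8 control shRNA 28.220; Serp8 Fos5 shRNA 28.800; Tbp control shRNA 20.660; Tbp Fos5 shRNA 20.390
ΔCt(control shRNA) = 28.220 − 20.660 = 7.560
ΔCt(Fos5 shRNA) = 28.800 − 20.390 = 8.410
ΔΔCt = 8.410 − 7.560 = 0.850
Fold change = 2^(−0.850) = 0.5548

0.555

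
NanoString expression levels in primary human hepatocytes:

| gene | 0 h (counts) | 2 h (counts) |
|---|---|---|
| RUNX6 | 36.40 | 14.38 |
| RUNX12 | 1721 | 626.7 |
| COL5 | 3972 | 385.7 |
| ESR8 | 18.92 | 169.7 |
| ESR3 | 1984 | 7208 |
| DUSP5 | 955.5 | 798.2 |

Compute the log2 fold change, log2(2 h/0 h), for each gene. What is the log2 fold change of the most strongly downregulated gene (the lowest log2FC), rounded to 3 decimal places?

-3.364

log2(14.38/36.40) = -1.340  (RUNX6)
log2(626.7/1721) = -1.457  (RUNX12)
log2(385.7/3972) = -3.364  (COL5)
log2(169.7/18.92) = 3.165  (ESR8)
log2(7208/1984) = 1.861  (ESR3)
log2(798.2/955.5) = -0.260  (DUSP5)
COL5 is most strongly downregulated.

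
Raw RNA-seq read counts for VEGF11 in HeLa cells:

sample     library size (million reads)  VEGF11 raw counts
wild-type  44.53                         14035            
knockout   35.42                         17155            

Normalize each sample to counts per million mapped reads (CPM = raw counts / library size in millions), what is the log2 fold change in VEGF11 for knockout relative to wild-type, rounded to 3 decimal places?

0.620

CPM(wild-type) = 14035 / 44.53 = 315.1808
CPM(knockout) = 17155 / 35.42 = 484.3309
Fold change = 484.3309 / 315.1808 = 1.53668
log2(1.53668) = 0.6198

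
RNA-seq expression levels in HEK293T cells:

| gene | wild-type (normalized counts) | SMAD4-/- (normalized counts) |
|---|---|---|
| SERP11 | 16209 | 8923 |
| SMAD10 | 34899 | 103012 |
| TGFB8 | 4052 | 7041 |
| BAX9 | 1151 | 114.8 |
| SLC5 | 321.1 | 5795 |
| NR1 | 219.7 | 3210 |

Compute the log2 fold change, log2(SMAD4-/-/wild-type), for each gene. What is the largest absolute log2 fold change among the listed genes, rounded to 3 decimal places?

log2(8923/16209) = -0.861  (SERP11)
log2(103012/34899) = 1.562  (SMAD10)
log2(7041/4052) = 0.797  (TGFB8)
log2(114.8/1151) = -3.326  (BAX9)
log2(5795/321.1) = 4.174  (SLC5)
log2(3210/219.7) = 3.869  (NR1)
The largest magnitude belongs to SLC5.

4.174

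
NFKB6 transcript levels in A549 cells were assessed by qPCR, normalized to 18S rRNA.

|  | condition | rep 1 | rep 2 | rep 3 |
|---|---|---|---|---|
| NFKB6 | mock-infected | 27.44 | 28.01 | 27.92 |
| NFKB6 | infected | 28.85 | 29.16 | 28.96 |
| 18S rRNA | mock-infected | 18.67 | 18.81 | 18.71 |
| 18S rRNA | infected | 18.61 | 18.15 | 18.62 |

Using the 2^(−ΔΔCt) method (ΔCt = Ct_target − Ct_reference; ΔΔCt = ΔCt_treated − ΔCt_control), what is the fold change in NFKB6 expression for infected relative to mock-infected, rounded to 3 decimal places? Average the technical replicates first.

0.361

Mean Ct: NFKB6 mock-infected 27.790; NFKB6 infected 28.990; 18S rRNA mock-infected 18.730; 18S rRNA infected 18.460
ΔCt(mock-infected) = 27.790 − 18.730 = 9.060
ΔCt(infected) = 28.990 − 18.460 = 10.530
ΔΔCt = 10.530 − 9.060 = 1.470
Fold change = 2^(−1.470) = 0.3610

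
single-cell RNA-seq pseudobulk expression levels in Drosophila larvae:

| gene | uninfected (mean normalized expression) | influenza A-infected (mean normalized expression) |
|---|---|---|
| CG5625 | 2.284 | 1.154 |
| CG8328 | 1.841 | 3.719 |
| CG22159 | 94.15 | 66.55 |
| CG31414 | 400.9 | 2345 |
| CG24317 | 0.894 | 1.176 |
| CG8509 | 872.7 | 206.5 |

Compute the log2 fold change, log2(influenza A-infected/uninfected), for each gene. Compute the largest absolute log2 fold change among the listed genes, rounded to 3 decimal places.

2.548

log2(1.154/2.284) = -0.985  (CG5625)
log2(3.719/1.841) = 1.014  (CG8328)
log2(66.55/94.15) = -0.501  (CG22159)
log2(2345/400.9) = 2.548  (CG31414)
log2(1.176/0.894) = 0.396  (CG24317)
log2(206.5/872.7) = -2.079  (CG8509)
The largest magnitude belongs to CG31414.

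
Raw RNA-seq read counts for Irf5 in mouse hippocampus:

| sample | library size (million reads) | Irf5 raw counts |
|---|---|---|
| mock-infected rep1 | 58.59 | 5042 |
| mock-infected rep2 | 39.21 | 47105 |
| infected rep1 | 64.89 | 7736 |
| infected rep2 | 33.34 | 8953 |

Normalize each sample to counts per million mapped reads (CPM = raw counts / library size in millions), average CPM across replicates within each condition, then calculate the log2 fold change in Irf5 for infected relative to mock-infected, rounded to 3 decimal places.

CPM(mock-infected rep1) = 5042 / 58.59 = 86.0556
CPM(mock-infected rep2) = 47105 / 39.21 = 1201.3517
CPM(infected rep1) = 7736 / 64.89 = 119.2171
CPM(infected rep2) = 8953 / 33.34 = 268.5363
mean CPM(mock-infected) = 643.7037; mean CPM(infected) = 193.8767
Fold change = 193.8767 / 643.7037 = 0.30119
log2(0.30119) = -1.7313

-1.731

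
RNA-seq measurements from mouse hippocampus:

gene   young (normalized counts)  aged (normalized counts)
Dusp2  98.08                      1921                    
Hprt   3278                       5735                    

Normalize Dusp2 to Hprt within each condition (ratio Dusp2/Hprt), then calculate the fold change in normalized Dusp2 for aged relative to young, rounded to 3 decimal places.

11.195

Dusp2/Hprt (young) = 98.08 / 3278 = 0.029921
Dusp2/Hprt (aged) = 1921 / 5735 = 0.33496
Fold change = 0.33496 / 0.029921 = 11.1950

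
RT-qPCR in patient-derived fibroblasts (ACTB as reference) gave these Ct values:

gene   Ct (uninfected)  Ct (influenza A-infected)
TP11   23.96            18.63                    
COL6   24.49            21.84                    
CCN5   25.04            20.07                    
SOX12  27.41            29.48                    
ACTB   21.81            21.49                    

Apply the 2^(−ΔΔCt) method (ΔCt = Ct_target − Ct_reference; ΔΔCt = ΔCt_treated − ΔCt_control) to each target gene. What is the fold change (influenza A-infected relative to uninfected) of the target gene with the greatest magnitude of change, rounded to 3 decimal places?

32.223

TP11: ΔΔCt = (18.63−21.49) − (23.96−21.81) = -2.86 − 2.15 = -5.01; fold change = 2^5.01 = 32.223
COL6: ΔΔCt = (21.84−21.49) − (24.49−21.81) = 0.35 − 2.68 = -2.33; fold change = 2^2.33 = 5.028
CCN5: ΔΔCt = (20.07−21.49) − (25.04−21.81) = -1.42 − 3.23 = -4.65; fold change = 2^4.65 = 25.107
SOX12: ΔΔCt = (29.48−21.49) − (27.41−21.81) = 7.99 − 5.60 = 2.39; fold change = 2^-2.39 = 0.191
TP11 has the largest |ΔΔCt| = 5.01.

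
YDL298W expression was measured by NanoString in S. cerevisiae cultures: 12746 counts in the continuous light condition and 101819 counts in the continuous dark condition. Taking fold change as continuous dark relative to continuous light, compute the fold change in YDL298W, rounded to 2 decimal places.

Fold change = 101819 / 12746 = 7.988
YDL298W is upregulated.

7.99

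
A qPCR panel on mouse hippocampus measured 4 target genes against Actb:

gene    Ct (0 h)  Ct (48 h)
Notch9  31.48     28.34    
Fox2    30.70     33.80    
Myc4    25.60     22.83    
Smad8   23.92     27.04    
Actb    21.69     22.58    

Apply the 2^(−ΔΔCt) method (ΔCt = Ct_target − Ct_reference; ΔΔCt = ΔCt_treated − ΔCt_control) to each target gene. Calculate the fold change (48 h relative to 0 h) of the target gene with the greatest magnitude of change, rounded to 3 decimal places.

Notch9: ΔΔCt = (28.34−22.58) − (31.48−21.69) = 5.76 − 9.79 = -4.03; fold change = 2^4.03 = 16.336
Fox2: ΔΔCt = (33.80−22.58) − (30.70−21.69) = 11.22 − 9.01 = 2.21; fold change = 2^-2.21 = 0.216
Myc4: ΔΔCt = (22.83−22.58) − (25.60−21.69) = 0.25 − 3.91 = -3.66; fold change = 2^3.66 = 12.641
Smad8: ΔΔCt = (27.04−22.58) − (23.92−21.69) = 4.46 − 2.23 = 2.23; fold change = 2^-2.23 = 0.213
Notch9 has the largest |ΔΔCt| = 4.03.

16.336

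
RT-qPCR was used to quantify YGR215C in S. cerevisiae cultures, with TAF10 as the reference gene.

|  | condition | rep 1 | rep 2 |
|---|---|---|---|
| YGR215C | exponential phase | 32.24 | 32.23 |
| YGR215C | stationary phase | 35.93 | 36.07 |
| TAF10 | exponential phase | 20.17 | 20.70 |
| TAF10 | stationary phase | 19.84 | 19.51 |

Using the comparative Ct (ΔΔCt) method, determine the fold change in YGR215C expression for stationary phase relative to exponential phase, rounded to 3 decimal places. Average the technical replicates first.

Mean Ct: YGR215C exponential phase 32.235; YGR215C stationary phase 36.000; TAF10 exponential phase 20.435; TAF10 stationary phase 19.675
ΔCt(exponential phase) = 32.235 − 20.435 = 11.800
ΔCt(stationary phase) = 36.000 − 19.675 = 16.325
ΔΔCt = 16.325 − 11.800 = 4.525
Fold change = 2^(−4.525) = 0.0434

0.043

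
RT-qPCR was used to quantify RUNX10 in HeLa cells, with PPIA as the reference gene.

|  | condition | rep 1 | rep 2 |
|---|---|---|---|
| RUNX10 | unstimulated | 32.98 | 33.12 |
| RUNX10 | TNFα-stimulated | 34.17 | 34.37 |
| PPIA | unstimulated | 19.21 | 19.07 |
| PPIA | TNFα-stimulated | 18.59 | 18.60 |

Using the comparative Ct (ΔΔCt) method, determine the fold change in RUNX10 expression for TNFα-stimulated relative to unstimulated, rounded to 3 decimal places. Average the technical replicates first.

Mean Ct: RUNX10 unstimulated 33.050; RUNX10 TNFα-stimulated 34.270; PPIA unstimulated 19.140; PPIA TNFα-stimulated 18.595
ΔCt(unstimulated) = 33.050 − 19.140 = 13.910
ΔCt(TNFα-stimulated) = 34.270 − 18.595 = 15.675
ΔΔCt = 15.675 − 13.910 = 1.765
Fold change = 2^(−1.765) = 0.2942

0.294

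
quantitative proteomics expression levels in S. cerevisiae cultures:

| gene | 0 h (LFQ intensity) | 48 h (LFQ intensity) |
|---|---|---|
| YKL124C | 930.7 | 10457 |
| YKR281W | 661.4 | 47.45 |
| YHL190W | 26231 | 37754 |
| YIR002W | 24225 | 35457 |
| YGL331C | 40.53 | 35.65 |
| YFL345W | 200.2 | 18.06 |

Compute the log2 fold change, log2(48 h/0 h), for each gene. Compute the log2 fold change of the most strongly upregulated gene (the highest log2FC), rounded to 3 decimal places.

log2(10457/930.7) = 3.490  (YKL124C)
log2(47.45/661.4) = -3.801  (YKR281W)
log2(37754/26231) = 0.525  (YHL190W)
log2(35457/24225) = 0.550  (YIR002W)
log2(35.65/40.53) = -0.185  (YGL331C)
log2(18.06/200.2) = -3.471  (YFL345W)
YKL124C is most strongly upregulated.

3.490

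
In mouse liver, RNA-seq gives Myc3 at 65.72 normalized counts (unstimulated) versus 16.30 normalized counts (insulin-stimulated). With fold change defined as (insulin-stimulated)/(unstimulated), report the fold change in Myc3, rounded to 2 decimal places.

0.25

Fold change = 16.30 / 65.72 = 0.248
Myc3 is downregulated.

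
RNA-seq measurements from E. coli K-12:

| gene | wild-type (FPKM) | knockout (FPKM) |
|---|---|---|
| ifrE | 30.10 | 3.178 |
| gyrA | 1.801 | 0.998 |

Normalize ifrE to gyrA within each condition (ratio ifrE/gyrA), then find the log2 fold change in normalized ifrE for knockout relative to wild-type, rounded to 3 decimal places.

ifrE/gyrA (wild-type) = 30.10 / 1.801 = 16.713
ifrE/gyrA (knockout) = 3.178 / 0.998 = 3.1844
Fold change = 3.1844 / 16.713 = 0.1905
log2(0.1905) = -2.3919

-2.392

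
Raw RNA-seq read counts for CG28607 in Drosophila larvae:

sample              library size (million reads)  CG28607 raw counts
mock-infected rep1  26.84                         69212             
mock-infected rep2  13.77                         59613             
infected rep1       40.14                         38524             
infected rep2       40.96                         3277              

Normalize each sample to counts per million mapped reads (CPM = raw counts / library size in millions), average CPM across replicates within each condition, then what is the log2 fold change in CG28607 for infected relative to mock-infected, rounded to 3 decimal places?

-2.732

CPM(mock-infected rep1) = 69212 / 26.84 = 2578.6885
CPM(mock-infected rep2) = 59613 / 13.77 = 4329.1939
CPM(infected rep1) = 38524 / 40.14 = 959.7409
CPM(infected rep2) = 3277 / 40.96 = 80.0049
mean CPM(mock-infected) = 3453.9412; mean CPM(infected) = 519.8729
Fold change = 519.8729 / 3453.9412 = 0.15052
log2(0.15052) = -2.7320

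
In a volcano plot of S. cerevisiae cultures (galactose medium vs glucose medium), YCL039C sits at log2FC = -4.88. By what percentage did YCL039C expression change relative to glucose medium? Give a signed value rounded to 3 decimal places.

-96.604%

Fold change = 2^(-4.88) = 0.0340
Percent change = (FC − 1) × 100% = (0.0340 − 1) × 100 = -96.604%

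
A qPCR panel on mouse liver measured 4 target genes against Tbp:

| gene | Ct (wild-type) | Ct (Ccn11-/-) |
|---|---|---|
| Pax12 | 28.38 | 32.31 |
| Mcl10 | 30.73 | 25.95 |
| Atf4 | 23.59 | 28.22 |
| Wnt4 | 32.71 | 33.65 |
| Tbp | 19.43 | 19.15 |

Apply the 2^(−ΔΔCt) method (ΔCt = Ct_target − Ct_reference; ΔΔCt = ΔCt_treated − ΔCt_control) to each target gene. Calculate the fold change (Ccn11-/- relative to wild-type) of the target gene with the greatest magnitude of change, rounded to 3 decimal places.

0.033

Pax12: ΔΔCt = (32.31−19.15) − (28.38−19.43) = 13.16 − 8.95 = 4.21; fold change = 2^-4.21 = 0.054
Mcl10: ΔΔCt = (25.95−19.15) − (30.73−19.43) = 6.80 − 11.30 = -4.50; fold change = 2^4.50 = 22.627
Atf4: ΔΔCt = (28.22−19.15) − (23.59−19.43) = 9.07 − 4.16 = 4.91; fold change = 2^-4.91 = 0.033
Wnt4: ΔΔCt = (33.65−19.15) − (32.71−19.43) = 14.50 − 13.28 = 1.22; fold change = 2^-1.22 = 0.429
Atf4 has the largest |ΔΔCt| = 4.91.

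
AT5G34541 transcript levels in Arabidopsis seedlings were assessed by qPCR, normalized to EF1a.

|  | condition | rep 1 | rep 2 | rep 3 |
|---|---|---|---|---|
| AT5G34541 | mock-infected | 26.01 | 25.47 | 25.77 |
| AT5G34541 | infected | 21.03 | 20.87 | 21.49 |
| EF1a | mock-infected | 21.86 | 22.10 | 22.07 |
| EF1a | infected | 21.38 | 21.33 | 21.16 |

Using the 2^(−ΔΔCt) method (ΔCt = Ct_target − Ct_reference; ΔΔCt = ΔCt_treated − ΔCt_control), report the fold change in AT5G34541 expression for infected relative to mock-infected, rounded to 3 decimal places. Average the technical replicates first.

Mean Ct: AT5G34541 mock-infected 25.750; AT5G34541 infected 21.130; EF1a mock-infected 22.010; EF1a infected 21.290
ΔCt(mock-infected) = 25.750 − 22.010 = 3.740
ΔCt(infected) = 21.130 − 21.290 = -0.160
ΔΔCt = -0.160 − 3.740 = -3.900
Fold change = 2^(−(-3.900)) = 2^3.900 = 14.9285

14.929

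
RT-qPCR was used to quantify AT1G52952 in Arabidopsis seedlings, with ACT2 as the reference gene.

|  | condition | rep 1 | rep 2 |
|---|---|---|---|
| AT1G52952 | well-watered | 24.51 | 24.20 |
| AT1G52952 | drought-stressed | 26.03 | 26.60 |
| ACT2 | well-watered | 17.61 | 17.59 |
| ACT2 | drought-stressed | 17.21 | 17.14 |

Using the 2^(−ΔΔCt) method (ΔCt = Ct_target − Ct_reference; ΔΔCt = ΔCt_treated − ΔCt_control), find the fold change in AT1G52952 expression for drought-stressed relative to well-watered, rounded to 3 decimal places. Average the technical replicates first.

0.191

Mean Ct: AT1G52952 well-watered 24.355; AT1G52952 drought-stressed 26.315; ACT2 well-watered 17.600; ACT2 drought-stressed 17.175
ΔCt(well-watered) = 24.355 − 17.600 = 6.755
ΔCt(drought-stressed) = 26.315 − 17.175 = 9.140
ΔΔCt = 9.140 − 6.755 = 2.385
Fold change = 2^(−2.385) = 0.1914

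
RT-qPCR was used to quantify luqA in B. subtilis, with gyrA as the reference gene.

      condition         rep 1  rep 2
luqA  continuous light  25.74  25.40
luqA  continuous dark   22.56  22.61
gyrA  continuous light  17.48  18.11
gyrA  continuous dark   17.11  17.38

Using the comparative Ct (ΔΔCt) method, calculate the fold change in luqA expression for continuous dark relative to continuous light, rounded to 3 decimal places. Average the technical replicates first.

Mean Ct: luqA continuous light 25.570; luqA continuous dark 22.585; gyrA continuous light 17.795; gyrA continuous dark 17.245
ΔCt(continuous light) = 25.570 − 17.795 = 7.775
ΔCt(continuous dark) = 22.585 − 17.245 = 5.340
ΔΔCt = 5.340 − 7.775 = -2.435
Fold change = 2^(−(-2.435)) = 2^2.435 = 5.4076

5.408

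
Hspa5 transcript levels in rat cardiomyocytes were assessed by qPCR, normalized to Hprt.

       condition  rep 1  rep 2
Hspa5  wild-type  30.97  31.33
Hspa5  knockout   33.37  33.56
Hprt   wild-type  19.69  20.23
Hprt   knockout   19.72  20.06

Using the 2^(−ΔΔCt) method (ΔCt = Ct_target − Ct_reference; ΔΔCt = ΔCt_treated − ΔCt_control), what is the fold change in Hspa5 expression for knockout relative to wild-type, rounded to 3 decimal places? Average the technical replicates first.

Mean Ct: Hspa5 wild-type 31.150; Hspa5 knockout 33.465; Hprt wild-type 19.960; Hprt knockout 19.890
ΔCt(wild-type) = 31.150 − 19.960 = 11.190
ΔCt(knockout) = 33.465 − 19.890 = 13.575
ΔΔCt = 13.575 − 11.190 = 2.385
Fold change = 2^(−2.385) = 0.1914

0.191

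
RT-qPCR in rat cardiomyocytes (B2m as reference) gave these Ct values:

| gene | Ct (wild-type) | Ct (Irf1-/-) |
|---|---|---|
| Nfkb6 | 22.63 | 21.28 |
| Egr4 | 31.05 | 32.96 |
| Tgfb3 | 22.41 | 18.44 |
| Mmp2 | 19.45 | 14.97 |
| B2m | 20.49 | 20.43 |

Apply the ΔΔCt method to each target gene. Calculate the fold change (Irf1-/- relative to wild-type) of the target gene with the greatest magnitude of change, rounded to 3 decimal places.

21.407

Nfkb6: ΔΔCt = (21.28−20.43) − (22.63−20.49) = 0.85 − 2.14 = -1.29; fold change = 2^1.29 = 2.445
Egr4: ΔΔCt = (32.96−20.43) − (31.05−20.49) = 12.53 − 10.56 = 1.97; fold change = 2^-1.97 = 0.255
Tgfb3: ΔΔCt = (18.44−20.43) − (22.41−20.49) = -1.99 − 1.92 = -3.91; fold change = 2^3.91 = 15.032
Mmp2: ΔΔCt = (14.97−20.43) − (19.45−20.49) = -5.46 − (-1.04) = -4.42; fold change = 2^4.42 = 21.407
Mmp2 has the largest |ΔΔCt| = 4.42.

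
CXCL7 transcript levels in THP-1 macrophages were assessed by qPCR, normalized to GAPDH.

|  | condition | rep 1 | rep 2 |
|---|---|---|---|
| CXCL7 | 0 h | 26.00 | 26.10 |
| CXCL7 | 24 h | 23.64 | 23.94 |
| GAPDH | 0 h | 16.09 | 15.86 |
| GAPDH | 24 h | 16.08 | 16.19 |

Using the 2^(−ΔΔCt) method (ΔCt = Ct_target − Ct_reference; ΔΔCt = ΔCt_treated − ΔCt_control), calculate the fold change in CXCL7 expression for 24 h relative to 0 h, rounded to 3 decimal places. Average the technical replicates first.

Mean Ct: CXCL7 0 h 26.050; CXCL7 24 h 23.790; GAPDH 0 h 15.975; GAPDH 24 h 16.135
ΔCt(0 h) = 26.050 − 15.975 = 10.075
ΔCt(24 h) = 23.790 − 16.135 = 7.655
ΔΔCt = 7.655 − 10.075 = -2.420
Fold change = 2^(−(-2.420)) = 2^2.420 = 5.3517

5.352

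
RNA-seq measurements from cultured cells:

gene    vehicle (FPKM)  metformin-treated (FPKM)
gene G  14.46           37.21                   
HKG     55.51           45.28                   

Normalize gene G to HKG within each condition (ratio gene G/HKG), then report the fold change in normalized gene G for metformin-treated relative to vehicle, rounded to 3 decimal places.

3.155

gene G/HKG (vehicle) = 14.46 / 55.51 = 0.26049
gene G/HKG (metformin-treated) = 37.21 / 45.28 = 0.82178
Fold change = 0.82178 / 0.26049 = 3.1547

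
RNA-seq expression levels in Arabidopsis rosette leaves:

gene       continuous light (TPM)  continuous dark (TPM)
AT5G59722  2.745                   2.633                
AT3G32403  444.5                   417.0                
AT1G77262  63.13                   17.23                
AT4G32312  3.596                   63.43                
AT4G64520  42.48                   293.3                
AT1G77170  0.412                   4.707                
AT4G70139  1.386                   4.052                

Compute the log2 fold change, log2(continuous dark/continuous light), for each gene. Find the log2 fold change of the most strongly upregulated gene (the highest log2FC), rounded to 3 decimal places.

log2(2.633/2.745) = -0.060  (AT5G59722)
log2(417.0/444.5) = -0.092  (AT3G32403)
log2(17.23/63.13) = -1.873  (AT1G77262)
log2(63.43/3.596) = 4.141  (AT4G32312)
log2(293.3/42.48) = 2.788  (AT4G64520)
log2(4.707/0.412) = 3.514  (AT1G77170)
log2(4.052/1.386) = 1.548  (AT4G70139)
AT4G32312 is most strongly upregulated.

4.141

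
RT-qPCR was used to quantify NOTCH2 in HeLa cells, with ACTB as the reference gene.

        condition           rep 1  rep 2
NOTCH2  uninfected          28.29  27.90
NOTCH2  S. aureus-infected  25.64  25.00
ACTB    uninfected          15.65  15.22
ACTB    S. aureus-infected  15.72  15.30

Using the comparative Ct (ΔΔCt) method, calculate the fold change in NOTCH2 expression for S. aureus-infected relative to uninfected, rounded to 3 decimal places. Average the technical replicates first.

7.210

Mean Ct: NOTCH2 uninfected 28.095; NOTCH2 S. aureus-infected 25.320; ACTB uninfected 15.435; ACTB S. aureus-infected 15.510
ΔCt(uninfected) = 28.095 − 15.435 = 12.660
ΔCt(S. aureus-infected) = 25.320 − 15.510 = 9.810
ΔΔCt = 9.810 − 12.660 = -2.850
Fold change = 2^(−(-2.850)) = 2^2.850 = 7.2100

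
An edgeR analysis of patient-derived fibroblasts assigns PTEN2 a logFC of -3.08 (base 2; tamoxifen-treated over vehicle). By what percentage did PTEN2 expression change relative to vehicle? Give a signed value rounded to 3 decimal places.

Fold change = 2^(-3.08) = 0.1183
Percent change = (FC − 1) × 100% = (0.1183 − 1) × 100 = -88.174%

-88.174%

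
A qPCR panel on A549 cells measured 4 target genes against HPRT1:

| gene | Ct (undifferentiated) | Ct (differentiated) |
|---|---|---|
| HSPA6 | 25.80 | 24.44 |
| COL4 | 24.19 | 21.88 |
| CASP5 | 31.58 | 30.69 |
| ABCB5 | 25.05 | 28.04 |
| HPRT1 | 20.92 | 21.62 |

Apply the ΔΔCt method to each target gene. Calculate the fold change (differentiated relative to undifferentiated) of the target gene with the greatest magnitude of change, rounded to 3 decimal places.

8.056

HSPA6: ΔΔCt = (24.44−21.62) − (25.80−20.92) = 2.82 − 4.88 = -2.06; fold change = 2^2.06 = 4.170
COL4: ΔΔCt = (21.88−21.62) − (24.19−20.92) = 0.26 − 3.27 = -3.01; fold change = 2^3.01 = 8.056
CASP5: ΔΔCt = (30.69−21.62) − (31.58−20.92) = 9.07 − 10.66 = -1.59; fold change = 2^1.59 = 3.010
ABCB5: ΔΔCt = (28.04−21.62) − (25.05−20.92) = 6.42 − 4.13 = 2.29; fold change = 2^-2.29 = 0.204
COL4 has the largest |ΔΔCt| = 3.01.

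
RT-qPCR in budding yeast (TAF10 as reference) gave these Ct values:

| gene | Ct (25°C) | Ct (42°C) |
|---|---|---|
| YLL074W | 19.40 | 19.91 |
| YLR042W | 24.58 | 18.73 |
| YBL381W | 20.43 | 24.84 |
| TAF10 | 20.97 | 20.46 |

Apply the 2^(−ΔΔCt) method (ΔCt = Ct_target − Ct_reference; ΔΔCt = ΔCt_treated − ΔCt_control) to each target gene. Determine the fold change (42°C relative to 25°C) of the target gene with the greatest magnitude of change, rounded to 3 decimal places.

YLL074W: ΔΔCt = (19.91−20.46) − (19.40−20.97) = -0.55 − (-1.57) = 1.02; fold change = 2^-1.02 = 0.493
YLR042W: ΔΔCt = (18.73−20.46) − (24.58−20.97) = -1.73 − 3.61 = -5.34; fold change = 2^5.34 = 40.504
YBL381W: ΔΔCt = (24.84−20.46) − (20.43−20.97) = 4.38 − (-0.54) = 4.92; fold change = 2^-4.92 = 0.033
YLR042W has the largest |ΔΔCt| = 5.34.

40.504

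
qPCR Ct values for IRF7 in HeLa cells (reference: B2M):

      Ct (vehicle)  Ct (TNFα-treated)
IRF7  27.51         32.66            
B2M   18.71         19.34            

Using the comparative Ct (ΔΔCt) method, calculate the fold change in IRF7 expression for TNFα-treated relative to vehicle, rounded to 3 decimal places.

0.044

ΔCt(vehicle) = 27.510 − 18.710 = 8.800
ΔCt(TNFα-treated) = 32.660 − 19.340 = 13.320
ΔΔCt = 13.320 − 8.800 = 4.520
Fold change = 2^(−4.520) = 0.0436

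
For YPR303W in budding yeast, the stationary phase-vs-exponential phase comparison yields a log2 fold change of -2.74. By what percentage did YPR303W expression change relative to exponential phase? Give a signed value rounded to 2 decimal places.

Fold change = 2^(-2.74) = 0.1497
Percent change = (FC − 1) × 100% = (0.1497 − 1) × 100 = -85.03%

-85.03%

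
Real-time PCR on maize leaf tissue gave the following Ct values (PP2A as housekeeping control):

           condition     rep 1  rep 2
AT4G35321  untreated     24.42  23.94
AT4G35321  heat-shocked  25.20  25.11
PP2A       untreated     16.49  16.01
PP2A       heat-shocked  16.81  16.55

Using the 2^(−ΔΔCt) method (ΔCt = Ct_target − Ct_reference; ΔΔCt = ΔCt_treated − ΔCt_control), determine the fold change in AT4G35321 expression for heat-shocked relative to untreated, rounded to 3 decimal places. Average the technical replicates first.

0.685

Mean Ct: AT4G35321 untreated 24.180; AT4G35321 heat-shocked 25.155; PP2A untreated 16.250; PP2A heat-shocked 16.680
ΔCt(untreated) = 24.180 − 16.250 = 7.930
ΔCt(heat-shocked) = 25.155 − 16.680 = 8.475
ΔΔCt = 8.475 − 7.930 = 0.545
Fold change = 2^(−0.545) = 0.6854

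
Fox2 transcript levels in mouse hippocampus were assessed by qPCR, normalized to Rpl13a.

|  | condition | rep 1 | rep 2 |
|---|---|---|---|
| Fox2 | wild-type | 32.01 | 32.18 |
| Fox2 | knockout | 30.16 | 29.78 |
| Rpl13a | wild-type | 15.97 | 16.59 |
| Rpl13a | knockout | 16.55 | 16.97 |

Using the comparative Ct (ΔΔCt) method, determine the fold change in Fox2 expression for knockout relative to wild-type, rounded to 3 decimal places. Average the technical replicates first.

Mean Ct: Fox2 wild-type 32.095; Fox2 knockout 29.970; Rpl13a wild-type 16.280; Rpl13a knockout 16.760
ΔCt(wild-type) = 32.095 − 16.280 = 15.815
ΔCt(knockout) = 29.970 − 16.760 = 13.210
ΔΔCt = 13.210 − 15.815 = -2.605
Fold change = 2^(−(-2.605)) = 2^2.605 = 6.0839

6.084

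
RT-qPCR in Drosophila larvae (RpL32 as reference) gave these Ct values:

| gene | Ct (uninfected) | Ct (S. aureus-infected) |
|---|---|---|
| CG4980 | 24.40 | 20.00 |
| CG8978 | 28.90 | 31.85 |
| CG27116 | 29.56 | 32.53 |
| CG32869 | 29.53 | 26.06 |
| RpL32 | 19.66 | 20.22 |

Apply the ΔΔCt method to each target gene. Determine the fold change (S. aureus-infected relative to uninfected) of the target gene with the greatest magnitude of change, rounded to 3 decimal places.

31.125

CG4980: ΔΔCt = (20.00−20.22) − (24.40−19.66) = -0.22 − 4.74 = -4.96; fold change = 2^4.96 = 31.125
CG8978: ΔΔCt = (31.85−20.22) − (28.90−19.66) = 11.63 − 9.24 = 2.39; fold change = 2^-2.39 = 0.191
CG27116: ΔΔCt = (32.53−20.22) − (29.56−19.66) = 12.31 − 9.90 = 2.41; fold change = 2^-2.41 = 0.188
CG32869: ΔΔCt = (26.06−20.22) − (29.53−19.66) = 5.84 − 9.87 = -4.03; fold change = 2^4.03 = 16.336
CG4980 has the largest |ΔΔCt| = 4.96.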